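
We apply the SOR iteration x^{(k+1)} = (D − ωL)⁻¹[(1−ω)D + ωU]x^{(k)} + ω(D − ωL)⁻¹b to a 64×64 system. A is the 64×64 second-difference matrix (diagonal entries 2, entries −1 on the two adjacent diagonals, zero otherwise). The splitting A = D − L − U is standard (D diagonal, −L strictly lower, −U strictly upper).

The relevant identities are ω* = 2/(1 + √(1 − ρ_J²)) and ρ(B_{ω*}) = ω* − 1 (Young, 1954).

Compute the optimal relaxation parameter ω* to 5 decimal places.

B_J for the 64×64 system has eigenvalues cos(kπ/65); ρ_J = cos(π/65) = 0.99883.
√(1−ρ_J²) simplifies to sin(π/65) = 0.048313.
[ω*] 2 ÷ (1 + 0.048313) = 2 ÷ 1.048313 = 1.90783.
Hence ρ(B_{ω*}) = 1.90783 − 1 = 0.90783.

ω* = 1.90783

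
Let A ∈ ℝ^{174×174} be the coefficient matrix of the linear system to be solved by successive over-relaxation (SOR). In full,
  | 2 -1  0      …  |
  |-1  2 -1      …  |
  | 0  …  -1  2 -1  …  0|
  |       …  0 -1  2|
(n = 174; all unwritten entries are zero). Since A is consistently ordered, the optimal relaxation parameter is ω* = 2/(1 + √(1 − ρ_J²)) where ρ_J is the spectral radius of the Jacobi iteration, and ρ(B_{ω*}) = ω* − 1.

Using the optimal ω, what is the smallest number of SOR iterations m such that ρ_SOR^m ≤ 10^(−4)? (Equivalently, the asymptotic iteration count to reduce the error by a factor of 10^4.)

m = 257

With n=174, ρ(Jacobi) = cos(π/175) = 0.9998389.
√(1 − cos²(π/175)) = sin(π/175) ≈ 0.0179510.
[ω*] 2 ÷ (1 + 0.0179510) = 2 ÷ 1.0179510 = 1.9647311.
and ρ(B_{ω*}) = 1.9647311 − 1 = 0.9647311.
For 4 digits: m = 4·ln10 / (−ln 0.9647311) = 9.21034/0.0359059 = 256.513; round up → m = 257.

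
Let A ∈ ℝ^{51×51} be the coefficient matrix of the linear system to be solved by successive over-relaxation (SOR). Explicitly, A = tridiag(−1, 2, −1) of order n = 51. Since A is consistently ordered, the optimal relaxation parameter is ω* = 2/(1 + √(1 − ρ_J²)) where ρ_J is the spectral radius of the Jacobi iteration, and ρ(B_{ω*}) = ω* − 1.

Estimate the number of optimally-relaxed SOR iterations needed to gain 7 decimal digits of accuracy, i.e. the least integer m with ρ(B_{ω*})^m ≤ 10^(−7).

m = 134

½·tridiag(1,0,1) at n=51: λ_k = cos(kπ/52); max |λ| at k=1 ⇒ ρ_J = cos(π/52) ≈ 0.9981756.
1 − cos²(π/52) = sin²(π/52) ⇒ √(1−ρ_J²) = sin(π/52) = 0.0603785.
So ω* = 2/1.0603785 = 1.8861190 (Young).
[ρ_SOR] ω* − 1 = 0.8861190.
7·ln10 = 16.1181; −ln(0.8861190) = 0.120904; m = ⌈16.1181/0.120904⌉ = ⌈133.313⌉ = 134.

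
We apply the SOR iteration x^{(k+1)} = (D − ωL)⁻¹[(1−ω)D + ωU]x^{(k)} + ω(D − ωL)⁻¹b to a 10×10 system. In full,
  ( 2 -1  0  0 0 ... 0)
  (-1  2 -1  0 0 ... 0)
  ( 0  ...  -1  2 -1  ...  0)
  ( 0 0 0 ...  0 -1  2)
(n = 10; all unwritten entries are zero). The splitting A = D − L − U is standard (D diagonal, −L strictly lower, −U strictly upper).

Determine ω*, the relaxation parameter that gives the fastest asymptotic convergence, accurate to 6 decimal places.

ω* = 1.560388

B_J for the 10×10 system has eigenvalues cos(kπ/11); ρ_J = cos(π/11) = 0.959493.
√(1 − cos²(π/11)) = sin(π/11) ≈ 0.2817326.
ω* = 2/(1 + 0.2817326) = 2/1.2817326 = 1.560388.
ρ(B_{ω*}) = ω*−1 = 0.560388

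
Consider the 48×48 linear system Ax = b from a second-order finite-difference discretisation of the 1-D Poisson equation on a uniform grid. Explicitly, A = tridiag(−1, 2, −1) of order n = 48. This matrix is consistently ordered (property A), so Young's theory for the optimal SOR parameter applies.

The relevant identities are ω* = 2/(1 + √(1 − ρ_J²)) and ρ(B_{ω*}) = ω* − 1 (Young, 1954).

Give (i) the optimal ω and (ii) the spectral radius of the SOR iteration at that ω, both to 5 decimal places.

½·tridiag(1,0,1) at n=48: λ_k = cos(kπ/49); max |λ| at k=1 ⇒ ρ_J = cos(π/49) ≈ 0.99795.
√(1 − cos²(π/49)) = sin(π/49) ≈ 0.064070.
ω* = 2/(1+0.064070) = 1.87958
and ρ(B_{ω*}) = 1.87958 − 1 = 0.87958.

ω* = 1.87958, ρ_SOR = 0.87958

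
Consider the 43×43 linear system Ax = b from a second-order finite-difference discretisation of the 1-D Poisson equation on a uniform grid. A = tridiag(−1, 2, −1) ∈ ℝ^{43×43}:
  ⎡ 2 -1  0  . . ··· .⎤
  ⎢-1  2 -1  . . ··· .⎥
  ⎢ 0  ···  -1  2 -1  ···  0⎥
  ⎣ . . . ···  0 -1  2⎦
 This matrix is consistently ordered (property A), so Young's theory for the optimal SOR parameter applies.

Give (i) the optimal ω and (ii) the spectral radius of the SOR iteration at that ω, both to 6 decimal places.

With n=43, ρ(Jacobi) = cos(π/44) = 0.997452.
√(1 − cos²(π/44)) = sin(π/44) ≈ 0.0713392.
So ω* = 2/1.0713392 = 1.866822 (Young).
At ω = 1.866822 every |λ(B_ω)| = ω−1, so ρ_SOR = 0.866822.

ω* = 1.866822, ρ_SOR = 0.866822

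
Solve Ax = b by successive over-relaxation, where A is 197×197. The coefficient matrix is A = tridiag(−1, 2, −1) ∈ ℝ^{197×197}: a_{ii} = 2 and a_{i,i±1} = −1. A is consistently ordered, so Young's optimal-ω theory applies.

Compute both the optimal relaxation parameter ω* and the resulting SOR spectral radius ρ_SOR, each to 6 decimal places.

With n=197, ρ(Jacobi) = cos(π/198) = 0.999874.
√(1−ρ_J²) simplifies to sin(π/198) = 0.0158660.
[ω*] 2 ÷ (1 + 0.0158660) = 2 ÷ 1.0158660 = 1.968764.
ρ_SOR = ω* − 1 = 1.968764 − 1 = 0.968764.

ω* = 1.968764, ρ_SOR = 0.968764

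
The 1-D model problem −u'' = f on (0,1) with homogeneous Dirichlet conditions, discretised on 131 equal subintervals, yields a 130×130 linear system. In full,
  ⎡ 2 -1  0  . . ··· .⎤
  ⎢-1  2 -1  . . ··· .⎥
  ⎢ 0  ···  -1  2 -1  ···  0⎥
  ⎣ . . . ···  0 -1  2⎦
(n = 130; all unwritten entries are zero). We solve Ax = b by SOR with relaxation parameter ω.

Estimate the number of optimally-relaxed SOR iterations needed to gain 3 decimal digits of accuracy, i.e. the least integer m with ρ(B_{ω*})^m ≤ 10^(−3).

m = 145

[ρ_J] n=130: ρ(B_J) = cos(π/(n+1)) = cos(π/131) = 0.9997125.
√(1−ρ_J²) simplifies to sin(π/131) = 0.0239793.
Then 2/(1+√(1−ρ_J²)) = 2/(1+0.0239793); ω* = 2/1.0239793 = 1.9531645.
ρ(B_{ω*}) = ω*−1 = 0.9531645
For 3 digits: m = 3·ln10 / (−ln 0.9531645) = 6.90776/0.0479678 = 144.008; round up → m = 145.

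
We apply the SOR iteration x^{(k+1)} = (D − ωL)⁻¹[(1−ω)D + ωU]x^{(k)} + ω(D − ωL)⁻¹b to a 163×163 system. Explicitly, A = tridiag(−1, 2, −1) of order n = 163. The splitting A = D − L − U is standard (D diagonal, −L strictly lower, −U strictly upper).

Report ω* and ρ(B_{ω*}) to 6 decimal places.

ω* = 1.962410, ρ_SOR = 0.962410

ρ_J = max_k |cos(kπ/164)| = cos(π/164) = 0.999817
√(1−ρ_J²) = |sin(π/164)| = 0.0191549
ω* = 2 / (1 + 0.0191549) = 2 / 1.0191549 ≈ 1.962410.
At ω = 1.962410 every |λ(B_ω)| = ω−1, so ρ_SOR = 0.962410.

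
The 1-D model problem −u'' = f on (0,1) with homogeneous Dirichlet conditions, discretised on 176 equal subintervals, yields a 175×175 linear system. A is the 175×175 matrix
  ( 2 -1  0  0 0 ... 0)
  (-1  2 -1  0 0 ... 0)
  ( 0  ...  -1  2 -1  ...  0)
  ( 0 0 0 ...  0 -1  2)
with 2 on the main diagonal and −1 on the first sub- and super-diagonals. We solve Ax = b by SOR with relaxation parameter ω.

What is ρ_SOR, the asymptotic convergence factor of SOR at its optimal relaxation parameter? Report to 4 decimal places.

ρ_SOR = 0.9649

ρ_J = max_k |cos(kπ/176)| = cos(π/176) = 0.9998
1 − cos²(π/176) = sin²(π/176) ⇒ √(1−ρ_J²) = sin(π/176) = 0.01785.
[ω*] 2 ÷ (1 + 0.01785) = 2 ÷ 1.01785 = 1.9649.
ρ_SOR = ω* − 1 = 1.9649 − 1 = 0.9649.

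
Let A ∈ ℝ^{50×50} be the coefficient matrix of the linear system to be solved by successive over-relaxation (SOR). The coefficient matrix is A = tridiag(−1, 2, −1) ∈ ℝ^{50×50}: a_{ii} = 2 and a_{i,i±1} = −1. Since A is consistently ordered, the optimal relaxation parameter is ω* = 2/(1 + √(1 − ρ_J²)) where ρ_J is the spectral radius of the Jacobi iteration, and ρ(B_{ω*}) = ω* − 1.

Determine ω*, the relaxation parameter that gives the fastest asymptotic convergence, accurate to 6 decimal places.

ρ_J = max_k |cos(kπ/51)| = cos(π/51) = 0.998103
√(1−ρ_J²) simplifies to sin(π/51) = 0.0615609.
Then 2/(1+√(1−ρ_J²)) = 2/(1+0.0615609); ω* = 2/1.0615609 = 1.884018.
At ω = 1.884018 every |λ(B_ω)| = ω−1, so ρ_SOR = 0.884018.

ω* = 1.884018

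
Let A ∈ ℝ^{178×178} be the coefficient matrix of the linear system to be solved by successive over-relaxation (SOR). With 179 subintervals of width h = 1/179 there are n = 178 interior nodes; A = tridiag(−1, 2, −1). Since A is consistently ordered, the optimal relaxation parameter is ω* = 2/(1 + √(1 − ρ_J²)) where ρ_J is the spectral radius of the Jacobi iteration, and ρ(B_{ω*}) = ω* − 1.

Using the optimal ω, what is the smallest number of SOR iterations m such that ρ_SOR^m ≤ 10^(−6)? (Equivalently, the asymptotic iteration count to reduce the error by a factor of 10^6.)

ρ_J = max_k |cos(kπ/179)| = cos(π/179) = 0.9998460
√(1−ρ_J²) simplifies to sin(π/179) = 0.0175499.
ω* = 2/(1+0.0175499) = 1.9655056
Hence ρ(B_{ω*}) = 1.9655056 − 1 = 0.9655056.
ρ_SOR^m ≤ 10^(−6) ⇔ m ≥ 6·ln10/(−ln 0.9655056) = 13.8155/0.0351034 = 393.566; m = ⌈393.566⌉ = 394.

m = 394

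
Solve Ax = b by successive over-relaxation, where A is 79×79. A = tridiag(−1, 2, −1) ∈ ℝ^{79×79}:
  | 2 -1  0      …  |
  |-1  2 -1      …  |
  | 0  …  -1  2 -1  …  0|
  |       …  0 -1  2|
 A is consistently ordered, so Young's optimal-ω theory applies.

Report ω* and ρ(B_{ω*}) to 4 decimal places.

ω* = 1.9244, ρ_SOR = 0.9244

n=79: λ(B_J) = 1 − λ(A)/2 = cos(kπ/80); k=1 gives ρ_J = 0.9992.
1 − cos²(π/80) = sin²(π/80) ⇒ √(1−ρ_J²) = sin(π/80) = 0.03926.
ω* = 2 / (1 + 0.03926) = 2 / 1.03926 ≈ 1.9244.
At ω = 1.9244 every |λ(B_ω)| = ω−1, so ρ_SOR = 0.9244.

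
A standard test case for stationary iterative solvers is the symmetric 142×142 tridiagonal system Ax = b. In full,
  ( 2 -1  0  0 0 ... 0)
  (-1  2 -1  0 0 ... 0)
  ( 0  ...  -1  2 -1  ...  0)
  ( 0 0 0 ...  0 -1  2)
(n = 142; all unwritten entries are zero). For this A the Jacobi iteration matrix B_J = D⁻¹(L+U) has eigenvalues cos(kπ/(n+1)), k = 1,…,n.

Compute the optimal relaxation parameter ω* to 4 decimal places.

spectrum of D⁻¹(L+U) = {cos(kπ/143) : 1≤k≤142}; ρ_J = cos(π/143) = 0.9998.
√(1−ρ_J²) = |sin(π/143)| = 0.02197
ω* = 2/(1+0.02197) = 1.9570
and ρ(B_{ω*}) = 1.9570 − 1 = 0.9570.

ω* = 1.9570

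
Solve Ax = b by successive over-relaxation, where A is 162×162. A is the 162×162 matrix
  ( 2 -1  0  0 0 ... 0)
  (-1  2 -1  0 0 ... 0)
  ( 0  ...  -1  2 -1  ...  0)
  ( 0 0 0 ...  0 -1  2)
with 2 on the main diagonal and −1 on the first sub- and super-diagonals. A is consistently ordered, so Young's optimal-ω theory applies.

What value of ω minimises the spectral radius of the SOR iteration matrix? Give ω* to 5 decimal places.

½·tridiag(1,0,1) at n=162: λ_k = cos(kπ/163); max |λ| at k=1 ⇒ ρ_J = cos(π/163) ≈ 0.99981.
√(1 − cos²(π/163)) = sin(π/163) ≈ 0.019272.
ω* = 2/(1 + 0.019272) = 2/1.019272 = 1.96218.
[ρ_SOR] ω* − 1 = 0.96218.

ω* = 1.96218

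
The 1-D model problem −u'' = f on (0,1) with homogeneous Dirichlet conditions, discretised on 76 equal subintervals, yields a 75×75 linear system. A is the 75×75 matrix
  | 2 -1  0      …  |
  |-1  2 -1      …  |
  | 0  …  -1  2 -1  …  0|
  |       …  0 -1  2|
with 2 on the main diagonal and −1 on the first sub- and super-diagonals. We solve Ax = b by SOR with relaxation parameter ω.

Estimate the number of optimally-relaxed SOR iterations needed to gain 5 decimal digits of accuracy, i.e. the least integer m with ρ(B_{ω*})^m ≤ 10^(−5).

B_J for the 75×75 system has eigenvalues cos(kπ/76); ρ_J = cos(π/76) = 0.9991458.
√(1−ρ_J²) simplifies to sin(π/76) = 0.0413250.
ω* = 2/(1 + 0.0413250) = 2/1.0413250 = 1.9206300.
At ω = 1.9206300 every |λ(B_ω)| = ω−1, so ρ_SOR = 0.9206300.
(0.9206300)^m ≤ 10^{−5}  ⇒  m·ln(0.9206300) ≤ −5·ln10  ⇒  m ≥ 139.218  ⇒  m = 140

m = 140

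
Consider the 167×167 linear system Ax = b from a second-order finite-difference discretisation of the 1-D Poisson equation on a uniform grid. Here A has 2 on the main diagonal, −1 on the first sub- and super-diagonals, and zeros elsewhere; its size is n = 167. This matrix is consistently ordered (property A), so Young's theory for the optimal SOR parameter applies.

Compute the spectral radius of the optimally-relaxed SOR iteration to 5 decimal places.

n=167: λ(B_J) = 1 − λ(A)/2 = cos(kπ/168); k=1 gives ρ_J = 0.99983.
root = sin(π/168) = 0.018699  (since 1−cos² = sin²).
ω* = 2/(1 + 0.018699) = 2/1.018699 = 1.96329.
ρ_SOR = ω* − 1 ≈ 0.96329.

ρ_SOR = 0.96329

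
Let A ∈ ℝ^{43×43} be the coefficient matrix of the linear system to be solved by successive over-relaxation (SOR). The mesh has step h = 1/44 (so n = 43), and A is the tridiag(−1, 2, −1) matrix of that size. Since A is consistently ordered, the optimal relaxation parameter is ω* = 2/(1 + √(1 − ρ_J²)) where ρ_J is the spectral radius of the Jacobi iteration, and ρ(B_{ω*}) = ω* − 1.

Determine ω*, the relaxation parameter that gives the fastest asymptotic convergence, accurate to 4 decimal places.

½·tridiag(1,0,1) at n=43: λ_k = cos(kπ/44); max |λ| at k=1 ⇒ ρ_J = cos(π/44) ≈ 0.9975.
√(1 − cos²(π/44)) = sin(π/44) ≈ 0.07134.
[ω*] 2 ÷ (1 + 0.07134) = 2 ÷ 1.07134 = 1.8668.
ρ_SOR = ω* − 1 = 1.8668 − 1 = 0.8668.

ω* = 1.8668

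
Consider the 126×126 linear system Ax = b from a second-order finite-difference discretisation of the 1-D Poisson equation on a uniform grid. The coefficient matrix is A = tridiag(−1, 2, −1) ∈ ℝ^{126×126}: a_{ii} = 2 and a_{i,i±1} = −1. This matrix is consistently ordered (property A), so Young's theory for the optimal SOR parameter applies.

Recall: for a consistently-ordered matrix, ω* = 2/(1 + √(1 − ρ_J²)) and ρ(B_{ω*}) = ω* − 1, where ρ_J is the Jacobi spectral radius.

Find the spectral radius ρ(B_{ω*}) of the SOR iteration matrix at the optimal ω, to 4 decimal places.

B_J for the 126×126 system has eigenvalues cos(kπ/127); ρ_J = cos(π/127) = 0.9997.
√(1 − cos²(π/127)) = sin(π/127) ≈ 0.02473.
[ω*] 2 ÷ (1 + 0.02473) = 2 ÷ 1.02473 = 1.9517.
Hence ρ(B_{ω*}) = 1.9517 − 1 = 0.9517.

ρ_SOR = 0.9517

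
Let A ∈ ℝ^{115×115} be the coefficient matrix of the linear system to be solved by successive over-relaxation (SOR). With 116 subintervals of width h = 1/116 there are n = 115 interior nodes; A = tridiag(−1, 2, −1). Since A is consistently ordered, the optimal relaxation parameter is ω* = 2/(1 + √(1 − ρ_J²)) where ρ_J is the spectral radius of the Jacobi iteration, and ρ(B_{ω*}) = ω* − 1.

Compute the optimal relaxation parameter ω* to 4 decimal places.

ω* = 1.9473

ρ_J = max_k |cos(kπ/116)| = cos(π/116) = 0.9996
1 − cos²(π/116) = sin²(π/116) ⇒ √(1−ρ_J²) = sin(π/116) = 0.02708.
Young: ω* = 2/(1+√(1−ρ_J²)) = 2/(1+0.02708) = 2/1.02708 = 1.9473.
ρ(B_{ω*}) = ω*−1 = 0.9473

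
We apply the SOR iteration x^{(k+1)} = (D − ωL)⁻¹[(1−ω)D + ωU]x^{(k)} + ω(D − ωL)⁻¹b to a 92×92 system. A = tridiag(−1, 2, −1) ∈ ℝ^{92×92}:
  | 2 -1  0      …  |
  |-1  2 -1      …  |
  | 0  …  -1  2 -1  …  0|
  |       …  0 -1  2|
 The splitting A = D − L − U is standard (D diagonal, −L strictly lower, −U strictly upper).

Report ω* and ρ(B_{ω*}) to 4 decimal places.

ω* = 1.9347, ρ_SOR = 0.9347

[ρ_J] n=92: ρ(B_J) = cos(π/(n+1)) = cos(π/93) = 0.9994.
√(1−ρ_J²) = |sin(π/93)| = 0.03377
Then 2/(1+√(1−ρ_J²)) = 2/(1+0.03377); ω* = 2/1.03377 = 1.9347.
Hence ρ(B_{ω*}) = 1.9347 − 1 = 0.9347.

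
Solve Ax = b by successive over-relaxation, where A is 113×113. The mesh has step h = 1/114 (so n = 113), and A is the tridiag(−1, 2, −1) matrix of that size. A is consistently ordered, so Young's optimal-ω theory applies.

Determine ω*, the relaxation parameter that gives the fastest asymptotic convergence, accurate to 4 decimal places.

ω* = 1.9464

½·tridiag(1,0,1) at n=113: λ_k = cos(kπ/114); max |λ| at k=1 ⇒ ρ_J = cos(π/114) ≈ 0.9996.
root = sin(π/114) = 0.02755  (since 1−cos² = sin²).
Young: ω* = 2/(1+√(1−ρ_J²)) = 2/(1+0.02755) = 2/1.02755 = 1.9464.
Hence ρ(B_{ω*}) = 1.9464 − 1 = 0.9464.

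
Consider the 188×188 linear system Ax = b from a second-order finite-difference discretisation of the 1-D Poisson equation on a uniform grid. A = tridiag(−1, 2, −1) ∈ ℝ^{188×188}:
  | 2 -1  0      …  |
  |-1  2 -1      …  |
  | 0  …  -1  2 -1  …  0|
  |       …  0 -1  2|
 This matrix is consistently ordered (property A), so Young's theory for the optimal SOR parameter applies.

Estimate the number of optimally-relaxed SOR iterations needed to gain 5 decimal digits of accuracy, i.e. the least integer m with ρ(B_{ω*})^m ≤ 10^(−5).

[ρ_J] n=188: ρ(B_J) = cos(π/(n+1)) = cos(π/189) = 0.9998619.
1 − cos²(π/189) = sin²(π/189) ⇒ √(1−ρ_J²) = sin(π/189) = 0.0166214.
Young: ω* = 2/(1+√(1−ρ_J²)) = 2/(1+0.0166214) = 2/1.0166214 = 1.9673007.
ρ_SOR = ω* − 1 ≈ 0.9673007.
(0.9673007)^m ≤ 10^{−5}  ⇒  m·ln(0.9673007) ≤ −5·ln10  ⇒  m ≥ 346.295  ⇒  m = 347

m = 347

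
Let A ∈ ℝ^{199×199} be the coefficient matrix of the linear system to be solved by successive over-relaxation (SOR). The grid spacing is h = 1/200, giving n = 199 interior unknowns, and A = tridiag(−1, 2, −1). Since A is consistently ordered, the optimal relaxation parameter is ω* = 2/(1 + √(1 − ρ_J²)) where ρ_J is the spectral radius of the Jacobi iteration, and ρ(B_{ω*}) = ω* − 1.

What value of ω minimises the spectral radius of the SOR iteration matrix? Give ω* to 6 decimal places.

With n=199, ρ(Jacobi) = cos(π/200) = 0.999877.
root = sin(π/200) = 0.0157073  (since 1−cos² = sin²).
So ω* = 2/1.0157073 = 1.969071 (Young).
[ρ_SOR] ω* − 1 = 0.969071.

ω* = 1.969071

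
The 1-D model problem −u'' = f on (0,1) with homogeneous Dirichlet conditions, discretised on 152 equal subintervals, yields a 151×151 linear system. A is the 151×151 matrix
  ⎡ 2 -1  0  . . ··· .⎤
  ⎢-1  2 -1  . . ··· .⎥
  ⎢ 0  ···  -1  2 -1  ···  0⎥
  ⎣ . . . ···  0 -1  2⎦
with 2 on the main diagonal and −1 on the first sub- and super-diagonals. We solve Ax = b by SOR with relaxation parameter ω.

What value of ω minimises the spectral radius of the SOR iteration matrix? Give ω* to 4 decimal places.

ω* = 1.9595

spectrum of D⁻¹(L+U) = {cos(kπ/152) : 1≤k≤151}; ρ_J = cos(π/152) = 0.9998.
√(1 − cos²(π/152)) = sin(π/152) ≈ 0.02067.
ω* = 2/(1+0.02067) = 1.9595
and ρ(B_{ω*}) = 1.9595 − 1 = 0.9595.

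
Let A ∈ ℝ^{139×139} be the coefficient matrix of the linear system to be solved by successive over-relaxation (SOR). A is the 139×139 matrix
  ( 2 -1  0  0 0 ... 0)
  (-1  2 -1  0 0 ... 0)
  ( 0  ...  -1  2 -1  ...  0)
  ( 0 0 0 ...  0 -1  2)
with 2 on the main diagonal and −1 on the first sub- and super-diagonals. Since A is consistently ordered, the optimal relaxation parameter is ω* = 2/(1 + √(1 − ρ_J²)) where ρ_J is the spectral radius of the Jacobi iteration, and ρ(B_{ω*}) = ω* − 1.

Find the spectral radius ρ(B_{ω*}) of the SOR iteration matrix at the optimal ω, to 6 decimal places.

ρ_SOR = 0.956109

[ρ_J] n=139: ρ(B_J) = cos(π/(n+1)) = cos(π/140) = 0.999748.
√(1−ρ_J²) simplifies to sin(π/140) = 0.0224381.
So ω* = 2/1.0224381 = 1.956109 (Young).
ρ_SOR = ω* − 1 = 1.956109 − 1 = 0.956109.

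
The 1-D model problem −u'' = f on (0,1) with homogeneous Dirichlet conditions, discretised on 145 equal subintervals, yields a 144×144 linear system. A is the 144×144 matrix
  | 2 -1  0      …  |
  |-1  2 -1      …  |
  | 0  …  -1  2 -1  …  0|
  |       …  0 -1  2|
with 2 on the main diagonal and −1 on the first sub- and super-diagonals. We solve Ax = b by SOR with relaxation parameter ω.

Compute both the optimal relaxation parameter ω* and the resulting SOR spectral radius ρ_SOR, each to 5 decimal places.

[ρ_J] n=144: ρ(B_J) = cos(π/(n+1)) = cos(π/145) = 0.99977.
√(1 − cos²(π/145)) = sin(π/145) ≈ 0.021664.
ω* = 2 / (1 + 0.021664) = 2 / 1.021664 ≈ 1.95759.
At ω = 1.95759 every |λ(B_ω)| = ω−1, so ρ_SOR = 0.95759.

ω* = 1.95759, ρ_SOR = 0.95759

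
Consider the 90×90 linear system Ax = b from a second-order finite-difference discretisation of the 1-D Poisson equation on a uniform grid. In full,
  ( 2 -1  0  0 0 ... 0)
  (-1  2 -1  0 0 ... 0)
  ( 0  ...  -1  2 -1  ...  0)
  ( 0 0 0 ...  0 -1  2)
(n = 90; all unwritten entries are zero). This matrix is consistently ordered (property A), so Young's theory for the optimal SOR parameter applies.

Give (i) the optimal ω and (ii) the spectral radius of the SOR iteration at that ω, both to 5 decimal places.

ω* = 1.93327, ρ_SOR = 0.93327

ρ_J = max_k |cos(kπ/91)| = cos(π/91) = 0.99940
√(1−ρ_J²) simplifies to sin(π/91) = 0.034516.
ω* = 2/(1+0.034516) = 1.93327
ρ_SOR = ω* − 1 = 1.93327 − 1 = 0.93327.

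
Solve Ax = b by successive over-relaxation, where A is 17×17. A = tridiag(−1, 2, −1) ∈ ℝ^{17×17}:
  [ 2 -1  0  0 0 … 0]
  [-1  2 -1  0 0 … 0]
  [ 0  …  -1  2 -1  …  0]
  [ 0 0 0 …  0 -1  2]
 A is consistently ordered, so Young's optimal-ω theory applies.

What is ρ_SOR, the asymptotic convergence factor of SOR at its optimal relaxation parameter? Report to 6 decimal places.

ρ_SOR = 0.704088

[ρ_J] n=17: ρ(B_J) = cos(π/(n+1)) = cos(π/18) = 0.984808.
√(1−ρ_J²) simplifies to sin(π/18) = 0.1736482.
[ω*] 2 ÷ (1 + 0.1736482) = 2 ÷ 1.1736482 = 1.704088.
Hence ρ(B_{ω*}) = 1.704088 − 1 = 0.704088.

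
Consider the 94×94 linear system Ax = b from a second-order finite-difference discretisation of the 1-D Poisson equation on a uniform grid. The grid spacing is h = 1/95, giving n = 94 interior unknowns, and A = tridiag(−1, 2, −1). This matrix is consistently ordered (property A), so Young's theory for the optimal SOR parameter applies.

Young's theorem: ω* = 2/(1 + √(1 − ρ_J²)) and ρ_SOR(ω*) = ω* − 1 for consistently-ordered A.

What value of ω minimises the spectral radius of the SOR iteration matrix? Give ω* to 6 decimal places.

n=94: λ(B_J) = 1 − λ(A)/2 = cos(kπ/95); k=1 gives ρ_J = 0.999453.
1 − cos²(π/95) = sin²(π/95) ⇒ √(1−ρ_J²) = sin(π/95) = 0.0330634.
Then 2/(1+√(1−ρ_J²)) = 2/(1+0.0330634); ω* = 2/1.0330634 = 1.935990.
ρ_SOR = ω* − 1 ≈ 0.935990.

ω* = 1.935990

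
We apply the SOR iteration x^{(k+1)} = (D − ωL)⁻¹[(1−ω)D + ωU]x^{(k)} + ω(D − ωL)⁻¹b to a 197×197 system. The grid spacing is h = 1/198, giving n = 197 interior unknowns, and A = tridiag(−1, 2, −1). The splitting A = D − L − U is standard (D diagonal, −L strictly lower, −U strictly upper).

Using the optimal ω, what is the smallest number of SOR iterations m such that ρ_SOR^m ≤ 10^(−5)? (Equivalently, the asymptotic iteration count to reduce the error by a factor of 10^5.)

ρ_J = max_k |cos(kπ/198)| = cos(π/198) = 0.9998741
√(1 − cos²(π/198)) = sin(π/198) ≈ 0.0158660.
Young: ω* = 2/(1+√(1−ρ_J²)) = 2/(1+0.0158660) = 2/1.0158660 = 1.9687636.
Hence ρ(B_{ω*}) = 1.9687636 − 1 = 0.9687636.
Need (0.9687636)^m ≤ 10^(−5): m ≥ 5·ln10/|ln 0.9687636| = 11.5129/0.0317347 = 362.786 ⇒ m = 363.

m = 363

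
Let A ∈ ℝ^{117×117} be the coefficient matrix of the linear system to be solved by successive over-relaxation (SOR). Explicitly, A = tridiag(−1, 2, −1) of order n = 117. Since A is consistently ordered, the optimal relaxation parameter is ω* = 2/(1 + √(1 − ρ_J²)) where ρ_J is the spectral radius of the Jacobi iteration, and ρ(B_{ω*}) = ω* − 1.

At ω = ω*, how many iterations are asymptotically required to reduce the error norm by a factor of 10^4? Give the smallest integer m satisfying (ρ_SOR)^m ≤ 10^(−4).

[ρ_J] n=117: ρ(B_J) = cos(π/(n+1)) = cos(π/118) = 0.9996456.
root = sin(π/118) = 0.0266205  (since 1−cos² = sin²).
Young: ω* = 2/(1+√(1−ρ_J²)) = 2/(1+0.0266205) = 2/1.0266205 = 1.9481396.
[ρ_SOR] ω* − 1 = 0.9481396.
For 4 digits: m = 4·ln10 / (−ln 0.9481396) = 9.21034/0.0532535 = 172.953; round up → m = 173.

m = 173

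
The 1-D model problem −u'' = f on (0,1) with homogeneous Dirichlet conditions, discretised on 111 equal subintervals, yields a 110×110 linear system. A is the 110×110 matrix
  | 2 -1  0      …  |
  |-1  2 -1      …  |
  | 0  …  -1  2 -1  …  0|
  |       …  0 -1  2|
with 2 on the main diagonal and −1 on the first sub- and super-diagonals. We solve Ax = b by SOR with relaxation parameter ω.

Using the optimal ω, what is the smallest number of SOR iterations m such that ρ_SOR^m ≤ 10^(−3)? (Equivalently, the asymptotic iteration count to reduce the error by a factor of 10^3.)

spectrum of D⁻¹(L+U) = {cos(kπ/111) : 1≤k≤110}; ρ_J = cos(π/111) = 0.9995995.
root = sin(π/111) = 0.0282989  (since 1−cos² = sin²).
ω* = 2/(1+0.0282989) = 1.9449598
ρ_SOR = ω* − 1 = 1.9449598 − 1 = 0.9449598.
For 3 digits: m = 3·ln10 / (−ln 0.9449598) = 6.90776/0.0566129 = 122.017; round up → m = 123.

m = 123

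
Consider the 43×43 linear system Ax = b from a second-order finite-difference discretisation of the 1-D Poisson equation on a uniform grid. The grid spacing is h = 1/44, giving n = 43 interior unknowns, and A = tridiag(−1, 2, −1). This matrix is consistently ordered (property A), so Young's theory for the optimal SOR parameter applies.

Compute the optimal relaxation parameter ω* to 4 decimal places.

ω* = 1.8668

B_J for the 43×43 system has eigenvalues cos(kπ/44); ρ_J = cos(π/44) = 0.9975.
√(1−ρ_J²) = |sin(π/44)| = 0.07134
ω* = 2/(1 + 0.07134) = 2/1.07134 = 1.8668.
ρ(B_{ω*}) = ω*−1 = 0.8668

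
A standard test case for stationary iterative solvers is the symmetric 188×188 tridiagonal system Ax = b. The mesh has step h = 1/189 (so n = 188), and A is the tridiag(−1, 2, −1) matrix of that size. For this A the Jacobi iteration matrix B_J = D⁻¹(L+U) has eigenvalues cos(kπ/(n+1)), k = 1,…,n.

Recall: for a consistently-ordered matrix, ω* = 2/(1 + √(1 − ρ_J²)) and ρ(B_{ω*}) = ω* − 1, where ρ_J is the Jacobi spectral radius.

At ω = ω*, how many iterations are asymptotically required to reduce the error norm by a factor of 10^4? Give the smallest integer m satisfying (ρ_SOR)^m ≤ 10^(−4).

m = 278

B_J for the 188×188 system has eigenvalues cos(kπ/189); ρ_J = cos(π/189) = 0.9998619.
√(1−ρ_J²) simplifies to sin(π/189) = 0.0166214.
So ω* = 2/1.0166214 = 1.9673007 (Young).
[ρ_SOR] ω* − 1 = 0.9673007.
ρ_SOR^m ≤ 10^(−4) ⇔ m ≥ 4·ln10/(−ln 0.9673007) = 9.21034/0.0332459 = 277.037; m = ⌈277.037⌉ = 278.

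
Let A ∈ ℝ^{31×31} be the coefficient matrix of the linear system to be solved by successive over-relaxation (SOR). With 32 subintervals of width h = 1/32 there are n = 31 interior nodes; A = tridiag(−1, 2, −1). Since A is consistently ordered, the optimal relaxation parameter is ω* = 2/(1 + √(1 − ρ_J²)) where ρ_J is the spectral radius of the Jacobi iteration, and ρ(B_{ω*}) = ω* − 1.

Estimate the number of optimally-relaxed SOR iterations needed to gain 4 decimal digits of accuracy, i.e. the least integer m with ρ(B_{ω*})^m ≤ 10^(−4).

½·tridiag(1,0,1) at n=31: λ_k = cos(kπ/32); max |λ| at k=1 ⇒ ρ_J = cos(π/32) ≈ 0.9951847.
root = sin(π/32) = 0.0980171  (since 1−cos² = sin²).
[ω*] 2 ÷ (1 + 0.0980171) = 2 ÷ 1.0980171 = 1.8214653.
ρ_SOR = ω* − 1 ≈ 0.8214653.
m ≥ 4·ln10 / (−ln 0.8214653) = 46.832; smallest integer m = 47.

m = 47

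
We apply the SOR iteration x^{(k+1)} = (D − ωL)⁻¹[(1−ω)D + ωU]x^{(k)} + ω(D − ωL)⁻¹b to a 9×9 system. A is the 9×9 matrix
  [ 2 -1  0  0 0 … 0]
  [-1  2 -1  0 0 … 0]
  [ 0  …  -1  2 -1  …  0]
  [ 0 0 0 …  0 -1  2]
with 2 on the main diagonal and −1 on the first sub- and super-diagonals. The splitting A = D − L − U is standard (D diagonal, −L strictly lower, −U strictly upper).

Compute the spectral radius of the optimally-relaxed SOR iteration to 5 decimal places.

ρ_SOR = 0.52786

½·tridiag(1,0,1) at n=9: λ_k = cos(kπ/10); max |λ| at k=1 ⇒ ρ_J = cos(π/10) ≈ 0.95106.
√(1 − cos²(π/10)) = sin(π/10) ≈ 0.309017.
ω* = 2/(1+0.309017) = 1.52786
At ω = 1.52786 every |λ(B_ω)| = ω−1, so ρ_SOR = 0.52786.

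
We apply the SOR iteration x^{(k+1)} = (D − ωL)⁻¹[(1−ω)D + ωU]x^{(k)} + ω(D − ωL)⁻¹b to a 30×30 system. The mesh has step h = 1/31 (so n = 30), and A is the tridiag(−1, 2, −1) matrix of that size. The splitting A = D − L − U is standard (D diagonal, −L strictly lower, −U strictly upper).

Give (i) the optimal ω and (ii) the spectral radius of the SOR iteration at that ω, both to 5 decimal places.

ω* = 1.81625, ρ_SOR = 0.81625

[ρ_J] n=30: ρ(B_J) = cos(π/(n+1)) = cos(π/31) = 0.99487.
√(1 − cos²(π/31)) = sin(π/31) ≈ 0.101168.
So ω* = 2/1.101168 = 1.81625 (Young).
and ρ(B_{ω*}) = 1.81625 − 1 = 0.81625.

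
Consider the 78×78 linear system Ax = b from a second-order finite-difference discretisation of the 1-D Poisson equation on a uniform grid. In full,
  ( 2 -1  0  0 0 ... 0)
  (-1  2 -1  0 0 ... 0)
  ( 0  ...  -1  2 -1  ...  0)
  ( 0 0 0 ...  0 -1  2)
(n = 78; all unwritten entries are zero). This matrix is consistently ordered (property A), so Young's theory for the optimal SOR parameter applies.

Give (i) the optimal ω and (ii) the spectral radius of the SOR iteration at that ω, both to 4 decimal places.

ω* = 1.9235, ρ_SOR = 0.9235

[ρ_J] n=78: ρ(B_J) = cos(π/(n+1)) = cos(π/79) = 0.9992.
√(1−ρ_J²) simplifies to sin(π/79) = 0.03976.
Then 2/(1+√(1−ρ_J²)) = 2/(1+0.03976); ω* = 2/1.03976 = 1.9235.
[ρ_SOR] ω* − 1 = 0.9235.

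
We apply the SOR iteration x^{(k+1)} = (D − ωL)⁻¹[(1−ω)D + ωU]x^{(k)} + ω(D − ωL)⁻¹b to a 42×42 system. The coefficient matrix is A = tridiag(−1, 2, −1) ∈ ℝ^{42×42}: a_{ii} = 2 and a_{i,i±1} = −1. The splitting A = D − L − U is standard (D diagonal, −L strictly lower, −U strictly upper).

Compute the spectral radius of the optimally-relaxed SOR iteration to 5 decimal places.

n=42: λ(B_J) = 1 − λ(A)/2 = cos(kπ/43); k=1 gives ρ_J = 0.99733.
√(1−ρ_J²) = |sin(π/43)| = 0.072995
Then 2/(1+√(1−ρ_J²)) = 2/(1+0.072995); ω* = 2/1.072995 = 1.86394.
ρ(B_{ω*}) = ω*−1 = 0.86394

ρ_SOR = 0.86394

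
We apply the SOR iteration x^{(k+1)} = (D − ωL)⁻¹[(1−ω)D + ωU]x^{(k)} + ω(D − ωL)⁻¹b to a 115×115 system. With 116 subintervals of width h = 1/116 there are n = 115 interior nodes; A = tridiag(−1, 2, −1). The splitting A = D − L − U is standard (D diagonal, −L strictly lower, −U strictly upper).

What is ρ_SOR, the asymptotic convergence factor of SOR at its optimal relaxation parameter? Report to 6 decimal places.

ρ_SOR = 0.947269

½·tridiag(1,0,1) at n=115: λ_k = cos(kπ/116); max |λ| at k=1 ⇒ ρ_J = cos(π/116) ≈ 0.999633.
1 − cos²(π/116) = sin²(π/116) ⇒ √(1−ρ_J²) = sin(π/116) = 0.0270794.
Then 2/(1+√(1−ρ_J²)) = 2/(1+0.0270794); ω* = 2/1.0270794 = 1.947269.
and ρ(B_{ω*}) = 1.947269 − 1 = 0.947269.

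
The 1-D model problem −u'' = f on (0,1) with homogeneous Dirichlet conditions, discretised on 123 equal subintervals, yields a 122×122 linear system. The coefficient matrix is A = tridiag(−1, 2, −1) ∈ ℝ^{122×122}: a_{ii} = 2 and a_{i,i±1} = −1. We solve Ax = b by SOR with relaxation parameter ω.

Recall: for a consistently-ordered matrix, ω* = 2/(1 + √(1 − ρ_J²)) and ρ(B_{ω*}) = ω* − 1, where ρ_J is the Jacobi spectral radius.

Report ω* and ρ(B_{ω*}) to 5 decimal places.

spectrum of D⁻¹(L+U) = {cos(kπ/123) : 1≤k≤122}; ρ_J = cos(π/123) = 0.99967.
√(1−ρ_J²) = |sin(π/123)| = 0.025539
Then 2/(1+√(1−ρ_J²)) = 2/(1+0.025539); ω* = 2/1.025539 = 1.95019.
At ω = 1.95019 every |λ(B_ω)| = ω−1, so ρ_SOR = 0.95019.

ω* = 1.95019, ρ_SOR = 0.95019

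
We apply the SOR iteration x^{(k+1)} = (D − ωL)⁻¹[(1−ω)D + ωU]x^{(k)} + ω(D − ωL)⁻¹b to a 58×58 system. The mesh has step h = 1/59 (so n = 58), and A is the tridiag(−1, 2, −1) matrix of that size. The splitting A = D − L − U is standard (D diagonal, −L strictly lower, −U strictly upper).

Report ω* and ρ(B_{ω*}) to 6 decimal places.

ω* = 1.898935, ρ_SOR = 0.898935

With n=58, ρ(Jacobi) = cos(π/59) = 0.998583.
1 − cos²(π/59) = sin²(π/59) ⇒ √(1−ρ_J²) = sin(π/59) = 0.0532222.
Then 2/(1+√(1−ρ_J²)) = 2/(1+0.0532222); ω* = 2/1.0532222 = 1.898935.
ρ_SOR = ω* − 1 = 1.898935 − 1 = 0.898935.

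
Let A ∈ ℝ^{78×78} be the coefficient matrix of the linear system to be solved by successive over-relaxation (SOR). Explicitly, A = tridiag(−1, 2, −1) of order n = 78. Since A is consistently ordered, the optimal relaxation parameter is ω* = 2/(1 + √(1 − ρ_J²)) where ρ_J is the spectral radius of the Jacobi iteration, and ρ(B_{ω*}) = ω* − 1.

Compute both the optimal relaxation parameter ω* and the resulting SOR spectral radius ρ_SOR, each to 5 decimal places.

With n=78, ρ(Jacobi) = cos(π/79) = 0.99921.
root = sin(π/79) = 0.039757  (since 1−cos² = sin²).
Then 2/(1+√(1−ρ_J²)) = 2/(1+0.039757); ω* = 2/1.039757 = 1.92353.
At ω = 1.92353 every |λ(B_ω)| = ω−1, so ρ_SOR = 0.92353.

ω* = 1.92353, ρ_SOR = 0.92353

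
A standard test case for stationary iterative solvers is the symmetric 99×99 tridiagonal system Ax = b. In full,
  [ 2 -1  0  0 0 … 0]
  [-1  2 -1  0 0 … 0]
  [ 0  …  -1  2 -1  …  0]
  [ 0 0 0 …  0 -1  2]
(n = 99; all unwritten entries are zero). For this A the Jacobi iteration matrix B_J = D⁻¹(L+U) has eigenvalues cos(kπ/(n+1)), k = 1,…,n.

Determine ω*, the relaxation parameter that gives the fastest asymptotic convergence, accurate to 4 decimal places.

ρ_J = max_k |cos(kπ/100)| = cos(π/100) = 0.9995
√(1−ρ_J²) simplifies to sin(π/100) = 0.03141.
ω* = 2/(1+0.03141) = 1.9391
At ω = 1.9391 every |λ(B_ω)| = ω−1, so ρ_SOR = 0.9391.

ω* = 1.9391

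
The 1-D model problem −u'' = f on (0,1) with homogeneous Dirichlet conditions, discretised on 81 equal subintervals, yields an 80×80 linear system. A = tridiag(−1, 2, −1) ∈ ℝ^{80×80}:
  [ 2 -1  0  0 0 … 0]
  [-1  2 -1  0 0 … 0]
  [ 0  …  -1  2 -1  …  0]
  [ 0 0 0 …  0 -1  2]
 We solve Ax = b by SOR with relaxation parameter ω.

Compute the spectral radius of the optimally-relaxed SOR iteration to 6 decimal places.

B_J for the 80×80 system has eigenvalues cos(kπ/81); ρ_J = cos(π/81) = 0.999248.
root = sin(π/81) = 0.0387754  (since 1−cos² = sin²).
Then 2/(1+√(1−ρ_J²)) = 2/(1+0.0387754); ω* = 2/1.0387754 = 1.925344.
At ω = 1.925344 every |λ(B_ω)| = ω−1, so ρ_SOR = 0.925344.

ρ_SOR = 0.925344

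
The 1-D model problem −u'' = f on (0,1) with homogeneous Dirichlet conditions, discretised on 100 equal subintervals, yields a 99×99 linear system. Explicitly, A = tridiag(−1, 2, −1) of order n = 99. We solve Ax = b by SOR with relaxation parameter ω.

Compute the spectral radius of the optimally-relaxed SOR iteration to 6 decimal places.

n=99: λ(B_J) = 1 − λ(A)/2 = cos(kπ/100); k=1 gives ρ_J = 0.999507.
1 − cos²(π/100) = sin²(π/100) ⇒ √(1−ρ_J²) = sin(π/100) = 0.0314108.
ω* = 2/(1 + 0.0314108) = 2/1.0314108 = 1.939092.
ρ(B_{ω*}) = ω*−1 = 0.939092

ρ_SOR = 0.939092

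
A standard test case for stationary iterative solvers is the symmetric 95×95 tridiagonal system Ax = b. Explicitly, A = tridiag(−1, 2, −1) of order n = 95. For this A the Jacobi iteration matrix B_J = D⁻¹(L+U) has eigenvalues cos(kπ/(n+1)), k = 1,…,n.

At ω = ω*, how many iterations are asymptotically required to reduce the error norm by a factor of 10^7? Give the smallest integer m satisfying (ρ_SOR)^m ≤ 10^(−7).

spectrum of D⁻¹(L+U) = {cos(kπ/96) : 1≤k≤95}; ρ_J = cos(π/96) = 0.9994646.
√(1 − cos²(π/96)) = sin(π/96) ≈ 0.0327191.
ω* = 2/(1+0.0327191) = 1.9366350
and ρ(B_{ω*}) = 1.9366350 − 1 = 0.9366350.
Need (0.9366350)^m ≤ 10^(−7): m ≥ 7·ln10/|ln 0.9366350| = 16.1181/0.0654616 = 246.222 ⇒ m = 247.

m = 247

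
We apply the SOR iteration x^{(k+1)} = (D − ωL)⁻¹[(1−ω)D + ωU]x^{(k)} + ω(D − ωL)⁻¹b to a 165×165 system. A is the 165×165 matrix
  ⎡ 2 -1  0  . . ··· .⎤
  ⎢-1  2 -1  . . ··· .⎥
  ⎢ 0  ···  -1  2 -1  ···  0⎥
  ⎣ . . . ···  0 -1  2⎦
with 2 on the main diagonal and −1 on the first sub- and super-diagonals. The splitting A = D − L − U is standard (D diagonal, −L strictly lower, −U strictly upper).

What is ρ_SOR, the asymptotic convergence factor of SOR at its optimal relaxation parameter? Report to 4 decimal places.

B_J for the 165×165 system has eigenvalues cos(kπ/166); ρ_J = cos(π/166) = 0.9998.
√(1−ρ_J²) simplifies to sin(π/166) = 0.01892.
[ω*] 2 ÷ (1 + 0.01892) = 2 ÷ 1.01892 = 1.9629.
ρ(B_{ω*}) = ω*−1 = 0.9629

ρ_SOR = 0.9629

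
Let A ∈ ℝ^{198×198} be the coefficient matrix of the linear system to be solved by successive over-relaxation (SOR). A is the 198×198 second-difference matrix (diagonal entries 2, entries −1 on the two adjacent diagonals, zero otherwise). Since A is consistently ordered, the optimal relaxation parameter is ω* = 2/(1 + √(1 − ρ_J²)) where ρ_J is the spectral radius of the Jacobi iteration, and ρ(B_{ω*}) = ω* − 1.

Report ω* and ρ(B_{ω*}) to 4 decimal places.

ω* = 1.9689, ρ_SOR = 0.9689

n=198: λ(B_J) = 1 − λ(A)/2 = cos(kπ/199); k=1 gives ρ_J = 0.9999.
√(1−ρ_J²) = |sin(π/199)| = 0.01579
ω* = 2/(1 + 0.01579) = 2/1.01579 = 1.9689.
At ω = 1.9689 every |λ(B_ω)| = ω−1, so ρ_SOR = 0.9689.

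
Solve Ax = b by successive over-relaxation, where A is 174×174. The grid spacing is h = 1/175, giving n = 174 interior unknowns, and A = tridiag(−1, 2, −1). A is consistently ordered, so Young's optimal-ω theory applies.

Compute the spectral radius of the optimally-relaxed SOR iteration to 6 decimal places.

ρ_SOR = 0.964731

With n=174, ρ(Jacobi) = cos(π/175) = 0.999839.
√(1 − cos²(π/175)) = sin(π/175) ≈ 0.0179510.
ω* = 2/(1+0.0179510) = 1.964731
ρ_SOR = ω* − 1 = 1.964731 − 1 = 0.964731.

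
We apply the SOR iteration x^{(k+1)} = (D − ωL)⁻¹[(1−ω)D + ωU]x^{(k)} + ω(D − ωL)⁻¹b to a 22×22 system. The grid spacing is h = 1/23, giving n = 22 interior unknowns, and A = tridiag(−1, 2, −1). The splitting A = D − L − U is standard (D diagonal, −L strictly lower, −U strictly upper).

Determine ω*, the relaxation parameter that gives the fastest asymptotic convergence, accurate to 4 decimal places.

[ρ_J] n=22: ρ(B_J) = cos(π/(n+1)) = cos(π/23) = 0.9907.
√(1−ρ_J²) simplifies to sin(π/23) = 0.13617.
ω* = 2 / (1 + 0.13617) = 2 / 1.13617 ≈ 1.7603.
and ρ(B_{ω*}) = 1.7603 − 1 = 0.7603.

ω* = 1.7603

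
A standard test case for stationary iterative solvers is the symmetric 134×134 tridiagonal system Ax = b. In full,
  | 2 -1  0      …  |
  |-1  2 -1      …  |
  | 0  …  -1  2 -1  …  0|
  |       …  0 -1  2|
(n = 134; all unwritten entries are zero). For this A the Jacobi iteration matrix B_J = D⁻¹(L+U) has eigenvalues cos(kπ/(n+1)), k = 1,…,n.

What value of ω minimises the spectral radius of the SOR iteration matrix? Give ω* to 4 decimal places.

With n=134, ρ(Jacobi) = cos(π/135) = 0.9997.
√(1−ρ_J²) = |sin(π/135)| = 0.02327
ω* = 2/(1 + 0.02327) = 2/1.02327 = 1.9545.
ρ_SOR = ω* − 1 ≈ 0.9545.

ω* = 1.9545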